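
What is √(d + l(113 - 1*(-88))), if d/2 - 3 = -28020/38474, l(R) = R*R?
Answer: √14952563042043/19237 ≈ 201.01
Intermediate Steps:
l(R) = R²
d = 87402/19237 (d = 6 + 2*(-28020/38474) = 6 + 2*(-28020*1/38474) = 6 + 2*(-14010/19237) = 6 - 28020/19237 = 87402/19237 ≈ 4.5434)
√(d + l(113 - 1*(-88))) = √(87402/19237 + (113 - 1*(-88))²) = √(87402/19237 + (113 + 88)²) = √(87402/19237 + 201²) = √(87402/19237 + 40401) = √(777281439/19237) = √14952563042043/19237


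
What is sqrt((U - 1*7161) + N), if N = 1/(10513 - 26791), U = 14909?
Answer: sqrt(2053012988154)/16278 ≈ 88.023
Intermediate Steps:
N = -1/16278 (N = 1/(-16278) = -1/16278 ≈ -6.1433e-5)
sqrt((U - 1*7161) + N) = sqrt((14909 - 1*7161) - 1/16278) = sqrt((14909 - 7161) - 1/16278) = sqrt(7748 - 1/16278) = sqrt(126121943/16278) = sqrt(2053012988154)/16278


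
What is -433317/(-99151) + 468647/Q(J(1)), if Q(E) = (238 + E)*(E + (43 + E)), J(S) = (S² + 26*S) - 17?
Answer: 53236963505/1549135224 ≈ 34.366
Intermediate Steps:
J(S) = -17 + S² + 26*S
Q(E) = (43 + 2*E)*(238 + E) (Q(E) = (238 + E)*(43 + 2*E) = (43 + 2*E)*(238 + E))
-433317/(-99151) + 468647/Q(J(1)) = -433317/(-99151) + 468647/(10234 + 2*(-17 + 1² + 26*1)² + 519*(-17 + 1² + 26*1)) = -433317*(-1/99151) + 468647/(10234 + 2*(-17 + 1 + 26)² + 519*(-17 + 1 + 26)) = 433317/99151 + 468647/(10234 + 2*10² + 519*10) = 433317/99151 + 468647/(10234 + 2*100 + 5190) = 433317/99151 + 468647/(10234 + 200 + 5190) = 433317/99151 + 468647/15624 = 53236963505/1549135224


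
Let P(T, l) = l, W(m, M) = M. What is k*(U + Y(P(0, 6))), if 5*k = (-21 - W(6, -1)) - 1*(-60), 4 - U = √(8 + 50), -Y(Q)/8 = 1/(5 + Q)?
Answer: 288/11 - 8*√58 ≈ -34.744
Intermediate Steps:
Y(Q) = -8/(5 + Q)
U = 4 - √58 (U = 4 - √(8 + 50) = 4 - √58 ≈ -3.6158)
k = 8 (k = ((-21 - 1*(-1)) - 1*(-60))/5 = ((-21 + 1) + 60)/5 = (-20 + 60)/5 = (⅕)*40 = 8)
k*(U + Y(P(0, 6))) = 8*((4 - √58) - 8/(5 + 6)) = 8*((4 - √58) - 8/11) = 8*(36/11 - √58) = 288/11 - 8*√58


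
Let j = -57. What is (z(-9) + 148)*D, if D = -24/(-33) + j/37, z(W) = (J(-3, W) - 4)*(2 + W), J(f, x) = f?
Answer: -65207/407 ≈ -160.21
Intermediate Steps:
z(W) = -14 - 7*W (z(W) = (-3 - 4)*(2 + W) = -7*(2 + W) = -14 - 7*W)
D = -331/407 (D = -24/(-33) - 57/37 = -24*(-1/33) - 57*1/37 = 8/11 - 57/37 = -331/407 ≈ -0.81327)
(z(-9) + 148)*D = ((-14 - 7*(-9)) + 148)*(-331/407) = ((-14 + 63) + 148)*(-331/407) = (49 + 148)*(-331/407) = 197*(-331/407) = -65207/407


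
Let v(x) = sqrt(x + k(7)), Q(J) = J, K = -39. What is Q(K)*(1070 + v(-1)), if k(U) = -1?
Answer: -41730 - 39*I*sqrt(2) ≈ -41730.0 - 55.154*I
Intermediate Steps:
v(x) = sqrt(-1 + x) (v(x) = sqrt(x - 1) = sqrt(-1 + x))
Q(K)*(1070 + v(-1)) = -39*(1070 + sqrt(-1 - 1)) = -39*(1070 + sqrt(-2)) = -39*(1070 + I*sqrt(2)) = -41730 - 39*I*sqrt(2)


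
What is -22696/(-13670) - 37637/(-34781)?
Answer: 651943683/237728135 ≈ 2.7424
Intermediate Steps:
-22696/(-13670) - 37637/(-34781) = -22696*(-1/13670) - 37637*(-1/34781) = 11348/6835 + 37637/34781 = 651943683/237728135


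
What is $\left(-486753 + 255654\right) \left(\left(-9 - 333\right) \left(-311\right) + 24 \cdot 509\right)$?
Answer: $-27403257222$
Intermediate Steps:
$\left(-486753 + 255654\right) \left(\left(-9 - 333\right) \left(-311\right) + 24 \cdot 509\right) = - 231099 \left(\left(-342\right) \left(-311\right) + 12216\right) = - 231099 \left(106362 + 12216\right) = \left(-231099\right) 118578 = -27403257222$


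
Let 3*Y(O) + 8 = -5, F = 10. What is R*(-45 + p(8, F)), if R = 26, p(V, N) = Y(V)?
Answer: -3848/3 ≈ -1282.7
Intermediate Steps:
Y(O) = -13/3 (Y(O) = -8/3 + (⅓)*(-5) = -8/3 - 5/3 = -13/3)
p(V, N) = -13/3
R*(-45 + p(8, F)) = 26*(-45 - 13/3) = 26*(-148/3) = -3848/3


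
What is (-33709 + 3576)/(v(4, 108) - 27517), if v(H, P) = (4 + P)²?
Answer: 30133/14973 ≈ 2.0125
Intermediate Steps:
(-33709 + 3576)/(v(4, 108) - 27517) = (-33709 + 3576)/((4 + 108)² - 27517) = -30133/(112² - 27517) = -30133/(12544 - 27517) = -30133/(-14973) = -30133*(-1/14973) = 30133/14973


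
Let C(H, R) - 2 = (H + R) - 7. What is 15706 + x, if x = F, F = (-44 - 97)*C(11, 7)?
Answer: 13873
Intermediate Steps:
C(H, R) = -5 + H + R (C(H, R) = 2 + ((H + R) - 7) = 2 + (-7 + H + R) = -5 + H + R)
F = -1833 (F = (-44 - 97)*(-5 + 11 + 7) = -141*13 = -1833)
x = -1833
15706 + x = 15706 - 1833 = 13873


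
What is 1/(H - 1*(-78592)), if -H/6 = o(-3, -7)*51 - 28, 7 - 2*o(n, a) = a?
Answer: 1/76618 ≈ 1.3052e-5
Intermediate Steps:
o(n, a) = 7/2 - a/2
H = -1974 (H = -6*((7/2 - ½*(-7))*51 - 28) = -6*((7/2 + 7/2)*51 - 28) = -6*(7*51 - 28) = -6*(357 - 28) = -6*329 = -1974)
1/(H - 1*(-78592)) = 1/(-1974 - 1*(-78592)) = 1/(-1974 + 78592) = 1/76618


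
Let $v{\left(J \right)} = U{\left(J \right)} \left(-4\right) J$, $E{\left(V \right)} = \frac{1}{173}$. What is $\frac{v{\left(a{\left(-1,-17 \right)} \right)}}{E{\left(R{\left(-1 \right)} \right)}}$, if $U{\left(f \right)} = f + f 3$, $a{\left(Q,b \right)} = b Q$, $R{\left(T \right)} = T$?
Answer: $-799952$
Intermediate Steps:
$a{\left(Q,b \right)} = Q b$
$E{\left(V \right)} = \frac{1}{173}$
$U{\left(f \right)} = 4 f$ ($U{\left(f \right)} = f + 3 f = 4 f$)
$v{\left(J \right)} = - 16 J^{2}$ ($v{\left(J \right)} = 4 J \left(-4\right) J = - 16 J J = - 16 J^{2}$)
$\frac{v{\left(a{\left(-1,-17 \right)} \right)}}{E{\left(R{\left(-1 \right)} \right)}} = - 16 \left(\left(-1\right) \left(-17\right)\right)^{2} \frac{1}{\frac{1}{173}} = - 16 \cdot 17^{2} \cdot 173 = \left(-16\right) 289 \cdot 173 = \left(-4624\right) 173 = -799952$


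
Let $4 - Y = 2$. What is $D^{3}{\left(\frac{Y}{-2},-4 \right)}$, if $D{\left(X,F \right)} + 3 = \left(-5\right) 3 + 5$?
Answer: $-2197$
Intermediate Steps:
$Y = 2$ ($Y = 4 - 2 = 2$)
$D{\left(X,F \right)} = -13$ ($D{\left(X,F \right)} = -3 + \left(\left(-5\right) 3 + 5\right) = -3 + \left(-15 + 5\right) = -3 - 10 = -13$)
$D^{3}{\left(\frac{Y}{-2},-4 \right)} = \left(-13\right)^{3} = -2197$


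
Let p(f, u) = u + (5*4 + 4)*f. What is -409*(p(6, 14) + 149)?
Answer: -125563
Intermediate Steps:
p(f, u) = u + 24*f (p(f, u) = u + (20 + 4)*f = u + 24*f)
-409*(p(6, 14) + 149) = -409*((14 + 24*6) + 149) = -409*((14 + 144) + 149) = -409*(158 + 149) = -409*307 = -125563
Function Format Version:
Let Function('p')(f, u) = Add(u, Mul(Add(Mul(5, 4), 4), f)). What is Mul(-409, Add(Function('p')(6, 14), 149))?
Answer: -125563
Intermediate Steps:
Function('p')(f, u) = Add(u, Mul(24, f)) (Function('p')(f, u) = Add(u, Mul(Add(20, 4), f)) = Add(u, Mul(24, f)))
Mul(-409, Add(Function('p')(6, 14), 149)) = Mul(-409, Add(Add(14, Mul(24, 6)), 149)) = Mul(-409, Add(Add(14, 144), 149)) = Mul(-409, Add(158, 149)) = Mul(-409, 307) = -125563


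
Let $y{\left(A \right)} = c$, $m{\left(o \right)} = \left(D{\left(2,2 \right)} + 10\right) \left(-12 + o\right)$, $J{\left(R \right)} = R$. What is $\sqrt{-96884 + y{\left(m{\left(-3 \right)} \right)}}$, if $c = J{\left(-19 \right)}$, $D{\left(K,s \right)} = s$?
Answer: $3 i \sqrt{10767} \approx 311.29 i$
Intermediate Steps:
$m{\left(o \right)} = -144 + 12 o$ ($m{\left(o \right)} = \left(2 + 10\right) \left(-12 + o\right) = 12 \left(-12 + o\right) = -144 + 12 o$)
$c = -19$
$y{\left(A \right)} = -19$
$\sqrt{-96884 + y{\left(m{\left(-3 \right)} \right)}} = \sqrt{-96884 - 19} = \sqrt{-96903} = 3 i \sqrt{10767}$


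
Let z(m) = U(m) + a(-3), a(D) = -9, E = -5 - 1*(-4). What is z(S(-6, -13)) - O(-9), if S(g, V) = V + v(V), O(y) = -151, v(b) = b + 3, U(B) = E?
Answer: 141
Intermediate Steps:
E = -1 (E = -5 + 4 = -1)
U(B) = -1
v(b) = 3 + b
S(g, V) = 3 + 2*V (S(g, V) = V + (3 + V) = 3 + 2*V)
z(m) = -10 (z(m) = -1 - 9 = -10)
z(S(-6, -13)) - O(-9) = -10 - 1*(-151) = -10 + 151 = 141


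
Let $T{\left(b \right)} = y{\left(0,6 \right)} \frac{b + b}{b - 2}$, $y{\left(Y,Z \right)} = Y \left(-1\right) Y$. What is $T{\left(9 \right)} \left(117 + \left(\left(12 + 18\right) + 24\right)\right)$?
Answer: $0$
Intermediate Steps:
$y{\left(Y,Z \right)} = - Y^{2}$ ($y{\left(Y,Z \right)} = - Y Y = - Y^{2}$)
$T{\left(b \right)} = 0$ ($T{\left(b \right)} = - 0^{2} \frac{b + b}{b - 2} = \left(-1\right) 0 \frac{2 b}{-2 + b} = 0 \frac{2 b}{-2 + b} = 0$)
$T{\left(9 \right)} \left(117 + \left(\left(12 + 18\right) + 24\right)\right) = 0 \left(117 + \left(\left(12 + 18\right) + 24\right)\right) = 0 \left(117 + \left(30 + 24\right)\right) = 0 \left(117 + 54\right) = 0 \cdot 171 = 0$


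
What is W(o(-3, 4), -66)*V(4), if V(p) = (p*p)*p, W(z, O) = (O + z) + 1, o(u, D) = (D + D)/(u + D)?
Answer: -3648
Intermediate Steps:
o(u, D) = 2*D/(D + u) (o(u, D) = (2*D)/(D + u) = 2*D/(D + u))
W(z, O) = 1 + O + z
V(p) = p³ (V(p) = p²*p = p³)
W(o(-3, 4), -66)*V(4) = (1 - 66 + 2*4/(4 - 3))*4³ = (1 - 66 + 2*4/1)*64 = (1 - 66 + 2*4*1)*64 = (1 - 66 + 8)*64 = -57*64 = -3648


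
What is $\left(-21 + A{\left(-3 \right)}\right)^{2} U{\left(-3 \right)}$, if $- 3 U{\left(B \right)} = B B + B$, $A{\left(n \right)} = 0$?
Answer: $-882$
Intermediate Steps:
$U{\left(B \right)} = - \frac{B}{3} - \frac{B^{2}}{3}$ ($U{\left(B \right)} = - \frac{B B + B}{3} = - \frac{B^{2} + B}{3} = - \frac{B + B^{2}}{3} = - \frac{B}{3} - \frac{B^{2}}{3}$)
$\left(-21 + A{\left(-3 \right)}\right)^{2} U{\left(-3 \right)} = \left(-21 + 0\right)^{2} \left(\left(- \frac{1}{3}\right) \left(-3\right) \left(1 - 3\right)\right) = \left(-21\right)^{2} \left(\left(- \frac{1}{3}\right) \left(-3\right) \left(-2\right)\right) = 441 \left(-2\right) = -882$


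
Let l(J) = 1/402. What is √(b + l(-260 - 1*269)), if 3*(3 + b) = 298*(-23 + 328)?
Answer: √4895578110/402 ≈ 174.05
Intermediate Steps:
l(J) = 1/402
b = 90881/3 (b = -3 + (298*(-23 + 328))/3 = -3 + (298*305)/3 = -3 + (⅓)*90890 = -3 + 90890/3 = 90881/3 ≈ 30294.)
√(b + l(-260 - 1*269)) = √(90881/3 + 1/402) = √(12178055/402) = √4895578110/402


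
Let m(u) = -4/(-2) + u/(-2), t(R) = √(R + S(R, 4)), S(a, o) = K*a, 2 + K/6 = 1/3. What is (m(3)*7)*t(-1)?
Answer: 21/2 ≈ 10.500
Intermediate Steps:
K = -10 (K = -12 + 6/3 = -12 + 6*(⅓) = -12 + 2 = -10)
S(a, o) = -10*a
t(R) = 3*√(-R) (t(R) = √(R - 10*R) = √(-9*R) = 3*√(-R))
m(u) = 2 - u/2 (m(u) = -4*(-½) + u*(-½) = 2 - u/2)
(m(3)*7)*t(-1) = ((2 - ½*3)*7)*(3*√(-1*(-1))) = ((2 - 3/2)*7)*(3*√1) = ((½)*7)*(3*1) = (7/2)*3 = 21/2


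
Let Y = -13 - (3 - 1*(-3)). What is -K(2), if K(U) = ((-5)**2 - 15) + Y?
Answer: 9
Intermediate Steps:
Y = -19 (Y = -13 - (3 + 3) = -13 - 1*6 = -13 - 6 = -19)
K(U) = -9 (K(U) = ((-5)**2 - 15) - 19 = (25 - 15) - 19 = 10 - 19 = -9)
-K(2) = -1*(-9) = 9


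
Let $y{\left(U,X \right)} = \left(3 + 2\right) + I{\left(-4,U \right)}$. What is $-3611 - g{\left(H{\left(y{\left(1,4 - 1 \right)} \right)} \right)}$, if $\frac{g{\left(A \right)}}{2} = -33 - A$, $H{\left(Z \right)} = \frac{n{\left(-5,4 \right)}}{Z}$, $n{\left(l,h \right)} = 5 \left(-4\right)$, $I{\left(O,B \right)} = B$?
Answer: $- \frac{10655}{3} \approx -3551.7$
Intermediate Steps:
$y{\left(U,X \right)} = 5 + U$ ($y{\left(U,X \right)} = \left(3 + 2\right) + U = 5 + U$)
$n{\left(l,h \right)} = -20$
$H{\left(Z \right)} = - \frac{20}{Z}$
$g{\left(A \right)} = -66 - 2 A$ ($g{\left(A \right)} = 2 \left(-33 - A\right) = -66 - 2 A$)
$-3611 - g{\left(H{\left(y{\left(1,4 - 1 \right)} \right)} \right)} = -3611 - \left(-66 - 2 \left(- \frac{20}{5 + 1}\right)\right) = -3611 - \left(-66 - 2 \left(- \frac{20}{6}\right)\right) = -3611 - \left(-66 - 2 \left(\left(-20\right) \frac{1}{6}\right)\right) = -3611 - \left(-66 - - \frac{20}{3}\right) = -3611 - \left(-66 + \frac{20}{3}\right) = -3611 - - \frac{178}{3} = -3611 + \frac{178}{3} = - \frac{10655}{3}$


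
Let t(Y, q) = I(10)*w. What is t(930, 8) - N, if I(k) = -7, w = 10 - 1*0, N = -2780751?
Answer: 2780681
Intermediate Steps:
w = 10 (w = 10 + 0 = 10)
t(Y, q) = -70 (t(Y, q) = -7*10 = -70)
t(930, 8) - N = -70 - 1*(-2780751) = -70 + 2780751 = 2780681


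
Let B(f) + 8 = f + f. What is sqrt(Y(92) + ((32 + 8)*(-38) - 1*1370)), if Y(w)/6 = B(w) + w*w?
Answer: 5*sqrt(1958) ≈ 221.25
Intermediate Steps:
B(f) = -8 + 2*f (B(f) = -8 + (f + f) = -8 + 2*f)
Y(w) = -48 + 6*w**2 + 12*w (Y(w) = 6*((-8 + 2*w) + w*w) = 6*((-8 + 2*w) + w**2) = 6*(-8 + w**2 + 2*w) = -48 + 6*w**2 + 12*w)
sqrt(Y(92) + ((32 + 8)*(-38) - 1*1370)) = sqrt((-48 + 6*92**2 + 12*92) + ((32 + 8)*(-38) - 1*1370)) = sqrt((-48 + 6*8464 + 1104) + (40*(-38) - 1370)) = sqrt((-48 + 50784 + 1104) + (-1520 - 1370)) = sqrt(51840 - 2890) = sqrt(48950) = 5*sqrt(1958)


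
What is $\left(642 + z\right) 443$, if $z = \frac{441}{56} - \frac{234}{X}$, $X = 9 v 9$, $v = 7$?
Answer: $\frac{145006747}{504} \approx 2.8771 \cdot 10^{5}$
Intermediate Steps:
$X = 567$ ($X = 9 \cdot 7 \cdot 9 = 63 \cdot 9 = 567$)
$z = \frac{3761}{504}$ ($z = \frac{441}{56} - \frac{234}{567} = 441 \cdot \frac{1}{56} - \frac{26}{63} = \frac{63}{8} - \frac{26}{63} = \frac{3761}{504} \approx 7.4623$)
$\left(642 + z\right) 443 = \left(642 + \frac{3761}{504}\right) 443 = \frac{327329}{504} \cdot 443 = \frac{145006747}{504}$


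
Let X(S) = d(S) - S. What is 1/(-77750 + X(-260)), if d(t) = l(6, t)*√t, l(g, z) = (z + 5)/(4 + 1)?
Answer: I/(6*(-12915*I + 17*√65)) ≈ -1.2903e-5 + 1.3694e-7*I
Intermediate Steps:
l(g, z) = 1 + z/5 (l(g, z) = (5 + z)/5 = (5 + z)*(⅕) = 1 + z/5)
d(t) = √t*(1 + t/5) (d(t) = (1 + t/5)*√t = √t*(1 + t/5))
X(S) = -S + √S*(5 + S)/5 (X(S) = √S*(5 + S)/5 - S = -S + √S*(5 + S)/5)
1/(-77750 + X(-260)) = 1/(-77750 + (-1*(-260) + √(-260)*(5 - 260)/5)) = 1/(-77750 + (260 + (⅕)*(2*I*√65)*(-255))) = 1/(-77750 + (260 - 102*I*√65)) = 1/(-77490 - 102*I*√65)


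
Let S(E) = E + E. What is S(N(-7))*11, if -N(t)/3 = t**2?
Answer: -3234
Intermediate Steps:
N(t) = -3*t**2
S(E) = 2*E
S(N(-7))*11 = (2*(-3*(-7)**2))*11 = (2*(-3*49))*11 = (2*(-147))*11 = -294*11 = -3234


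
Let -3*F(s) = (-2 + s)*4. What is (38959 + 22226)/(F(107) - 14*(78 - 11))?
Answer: -61185/1078 ≈ -56.758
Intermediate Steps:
F(s) = 8/3 - 4*s/3 (F(s) = -(-2 + s)*4/3 = -(-8 + 4*s)/3 = 8/3 - 4*s/3)
(38959 + 22226)/(F(107) - 14*(78 - 11)) = (38959 + 22226)/((8/3 - 4/3*107) - 14*(78 - 11)) = 61185/((8/3 - 428/3) - 14*67) = 61185/(-140 - 938) = 61185/(-1078) = 61185*(-1/1078) = -61185/1078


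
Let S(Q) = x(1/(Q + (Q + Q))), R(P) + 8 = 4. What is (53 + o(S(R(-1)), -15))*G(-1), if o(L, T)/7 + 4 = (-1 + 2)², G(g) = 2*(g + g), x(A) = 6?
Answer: -128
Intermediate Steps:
R(P) = -4 (R(P) = -8 + 4 = -4)
G(g) = 4*g (G(g) = 2*(2*g) = 4*g)
S(Q) = 6
o(L, T) = -21 (o(L, T) = -28 + 7*(-1 + 2)² = -28 + 7*1² = -28 + 7*1 = -28 + 7 = -21)
(53 + o(S(R(-1)), -15))*G(-1) = (53 - 21)*(4*(-1)) = 32*(-4) = -128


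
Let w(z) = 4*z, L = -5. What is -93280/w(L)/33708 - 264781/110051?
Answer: -39679057/17498109 ≈ -2.2676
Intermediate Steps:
-93280/w(L)/33708 - 264781/110051 = -93280/(4*(-5))/33708 - 264781/110051 = -93280/(-20)*(1/33708) - 264781*1/110051 = -93280*(-1)/20*(1/33708) - 264781/110051 = -11660*(-⅖)*(1/33708) - 264781/110051 = 4664*(1/33708) - 264781/110051 = 22/159 - 264781/110051 = -39679057/17498109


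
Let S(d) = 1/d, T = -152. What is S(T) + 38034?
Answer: 5781167/152 ≈ 38034.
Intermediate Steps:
S(T) + 38034 = 1/(-152) + 38034 = -1/152 + 38034 = 5781167/152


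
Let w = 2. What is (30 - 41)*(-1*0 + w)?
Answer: -22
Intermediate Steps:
(30 - 41)*(-1*0 + w) = (30 - 41)*(-1*0 + 2) = -11*(0 + 2) = -11*2 = -22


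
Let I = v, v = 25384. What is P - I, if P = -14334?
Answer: -39718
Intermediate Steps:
I = 25384
P - I = -14334 - 1*25384 = -14334 - 25384 = -39718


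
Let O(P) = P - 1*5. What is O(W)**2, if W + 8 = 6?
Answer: 49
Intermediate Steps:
W = -2 (W = -8 + 6 = -2)
O(P) = -5 + P (O(P) = P - 5 = -5 + P)
O(W)**2 = (-5 - 2)**2 = (-7)**2 = 49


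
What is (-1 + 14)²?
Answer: 169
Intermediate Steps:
(-1 + 14)² = 13² = 169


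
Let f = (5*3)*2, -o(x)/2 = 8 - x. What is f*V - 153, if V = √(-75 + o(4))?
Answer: -153 + 30*I*√83 ≈ -153.0 + 273.31*I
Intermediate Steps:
o(x) = -16 + 2*x (o(x) = -2*(8 - x) = -16 + 2*x)
V = I*√83 (V = √(-75 + (-16 + 2*4)) = √(-75 + (-16 + 8)) = √(-75 - 8) = √(-83) = I*√83 ≈ 9.1104*I)
f = 30 (f = 15*2 = 30)
f*V - 153 = 30*(I*√83) - 153 = 30*I*√83 - 153 = -153 + 30*I*√83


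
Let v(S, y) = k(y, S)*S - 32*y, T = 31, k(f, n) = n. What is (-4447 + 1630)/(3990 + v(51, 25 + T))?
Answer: -2817/4799 ≈ -0.58700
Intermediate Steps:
v(S, y) = S² - 32*y (v(S, y) = S*S - 32*y = S² - 32*y)
(-4447 + 1630)/(3990 + v(51, 25 + T)) = (-4447 + 1630)/(3990 + (51² - 32*(25 + 31))) = -2817/(3990 + (2601 - 32*56)) = -2817/(3990 + (2601 - 1792)) = -2817/(3990 + 809) = -2817/4799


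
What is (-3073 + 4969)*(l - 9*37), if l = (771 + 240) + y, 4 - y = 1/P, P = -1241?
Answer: 1604704248/1241 ≈ 1.2931e+6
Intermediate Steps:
y = 4965/1241 (y = 4 - 1/(-1241) = 4 - 1*(-1/1241) = 4 + 1/1241 = 4965/1241 ≈ 4.0008)
l = 1259616/1241 (l = (771 + 240) + 4965/1241 = 1011 + 4965/1241 = 1259616/1241 ≈ 1015.0)
(-3073 + 4969)*(l - 9*37) = (-3073 + 4969)*(1259616/1241 - 9*37) = 1896*(1259616/1241 - 333) = 1896*(846363/1241) = 1604704248/1241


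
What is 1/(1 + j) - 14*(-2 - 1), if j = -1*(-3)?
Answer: 169/4 ≈ 42.250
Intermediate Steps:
j = 3
1/(1 + j) - 14*(-2 - 1) = 1/(1 + 3) - 14*(-2 - 1) = 1/4 - 14*(-3) = ¼ + 42 = 169/4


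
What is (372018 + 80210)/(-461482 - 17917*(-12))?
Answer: -226114/123239 ≈ -1.8348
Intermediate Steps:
(372018 + 80210)/(-461482 - 17917*(-12)) = 452228/(-461482 + 215004) = 452228/(-246478) = 452228*(-1/246478) = -226114/123239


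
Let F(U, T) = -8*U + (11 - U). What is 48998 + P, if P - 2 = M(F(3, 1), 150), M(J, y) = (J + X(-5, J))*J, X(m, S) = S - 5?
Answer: 49592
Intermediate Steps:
X(m, S) = -5 + S
F(U, T) = 11 - 9*U
M(J, y) = J*(-5 + 2*J) (M(J, y) = (J + (-5 + J))*J = (-5 + 2*J)*J = J*(-5 + 2*J))
P = 594 (P = 2 + (11 - 9*3)*(-5 + 2*(11 - 9*3)) = 2 + (11 - 27)*(-5 + 2*(11 - 27)) = 2 - 16*(-5 + 2*(-16)) = 2 - 16*(-5 - 32) = 2 - 16*(-37) = 2 + 592 = 594)
48998 + P = 48998 + 594 = 49592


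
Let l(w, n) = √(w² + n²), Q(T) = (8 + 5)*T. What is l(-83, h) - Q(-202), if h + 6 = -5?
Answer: 2626 + √7010 ≈ 2709.7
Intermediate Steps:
h = -11 (h = -6 - 5 = -11)
Q(T) = 13*T
l(w, n) = √(n² + w²)
l(-83, h) - Q(-202) = √((-11)² + (-83)²) - 13*(-202) = √(121 + 6889) - 1*(-2626) = √7010 + 2626 = 2626 + √7010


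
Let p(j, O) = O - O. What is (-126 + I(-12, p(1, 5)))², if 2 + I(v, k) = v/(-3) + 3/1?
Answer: 14641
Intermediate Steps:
p(j, O) = 0
I(v, k) = 1 - v/3 (I(v, k) = -2 + (v/(-3) + 3/1) = -2 + (v*(-⅓) + 3*1) = -2 + (-v/3 + 3) = -2 + (3 - v/3) = 1 - v/3)
(-126 + I(-12, p(1, 5)))² = (-126 + (1 - ⅓*(-12)))² = (-126 + (1 + 4))² = (-126 + 5)² = (-121)² = 14641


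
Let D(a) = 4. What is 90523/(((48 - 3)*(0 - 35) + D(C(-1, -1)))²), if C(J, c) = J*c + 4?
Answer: 90523/2468041 ≈ 0.036678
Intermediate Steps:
C(J, c) = 4 + J*c
90523/(((48 - 3)*(0 - 35) + D(C(-1, -1)))²) = 90523/(((48 - 3)*(0 - 35) + 4)²) = 90523/((45*(-35) + 4)²) = 90523/((-1575 + 4)²) = 90523/((-1571)²) = 90523/2468041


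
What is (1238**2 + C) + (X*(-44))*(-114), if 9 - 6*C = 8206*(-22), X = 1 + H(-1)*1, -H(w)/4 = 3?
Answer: 9045349/6 ≈ 1.5076e+6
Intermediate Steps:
H(w) = -12 (H(w) = -4*3 = -12)
X = -11 (X = 1 - 12*1 = 1 - 12 = -11)
C = 180541/6 (C = 3/2 - 4103*(-22)/3 = 3/2 - 1/6*(-180532) = 3/2 + 90266/3 = 180541/6 ≈ 30090.)
(1238**2 + C) + (X*(-44))*(-114) = (1238**2 + 180541/6) - 11*(-44)*(-114) = (1532644 + 180541/6) + 484*(-114) = 9376405/6 - 55176 = 9045349/6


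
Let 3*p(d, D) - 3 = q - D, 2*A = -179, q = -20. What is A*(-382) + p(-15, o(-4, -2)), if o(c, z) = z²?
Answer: 34182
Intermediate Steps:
A = -179/2 (A = (½)*(-179) = -179/2 ≈ -89.500)
p(d, D) = -17/3 - D/3 (p(d, D) = 1 + (-20 - D)/3 = 1 + (-20/3 - D/3) = -17/3 - D/3)
A*(-382) + p(-15, o(-4, -2)) = -179/2*(-382) + (-17/3 - ⅓*(-2)²) = 34189 + (-17/3 - ⅓*4) = 34189 + (-17/3 - 4/3) = 34189 - 7 = 34182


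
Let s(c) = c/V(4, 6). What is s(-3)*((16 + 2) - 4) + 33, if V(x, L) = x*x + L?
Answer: 342/11 ≈ 31.091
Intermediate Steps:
V(x, L) = L + x² (V(x, L) = x² + L = L + x²)
s(c) = c/22 (s(c) = c/(6 + 4²) = c/(6 + 16) = c/22)
s(-3)*((16 + 2) - 4) + 33 = ((1/22)*(-3))*((16 + 2) - 4) + 33 = -3*(18 - 4)/22 + 33 = -3/22*14 + 33 = -21/11 + 33 = 342/11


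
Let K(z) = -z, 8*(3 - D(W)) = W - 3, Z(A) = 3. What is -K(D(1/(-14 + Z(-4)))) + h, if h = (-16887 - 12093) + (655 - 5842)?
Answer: -1503199/44 ≈ -34164.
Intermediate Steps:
D(W) = 27/8 - W/8 (D(W) = 3 - (W - 3)/8 = 3 - (-3 + W)/8 = 3 + (3/8 - W/8) = 27/8 - W/8)
h = -34167 (h = -28980 - 5187 = -34167)
-K(D(1/(-14 + Z(-4)))) + h = -(-1)*(27/8 - 1/(8*(-14 + 3))) - 34167 = -(-1)*(27/8 - ⅛/(-11)) - 34167 = -(-1)*(27/8 - ⅛*(-1/11)) - 34167 = -(-1)*(27/8 + 1/88) - 34167 = -(-1)*149/44 - 34167 = -1*(-149/44) - 34167 = 149/44 - 34167 = -1503199/44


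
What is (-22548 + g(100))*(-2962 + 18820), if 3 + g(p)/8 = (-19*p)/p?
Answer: -360357192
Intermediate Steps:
g(p) = -176 (g(p) = -24 + 8*((-19*p)/p) = -24 + 8*(-19) = -24 - 152 = -176)
(-22548 + g(100))*(-2962 + 18820) = (-22548 - 176)*(-2962 + 18820) = -22724*15858 = -360357192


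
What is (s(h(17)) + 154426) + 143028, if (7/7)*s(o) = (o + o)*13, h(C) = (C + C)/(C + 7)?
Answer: 1784945/6 ≈ 2.9749e+5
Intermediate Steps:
h(C) = 2*C/(7 + C) (h(C) = (2*C)/(7 + C) = 2*C/(7 + C))
s(o) = 26*o (s(o) = (o + o)*13 = (2*o)*13 = 26*o)
(s(h(17)) + 154426) + 143028 = (26*(2*17/(7 + 17)) + 154426) + 143028 = (26*(2*17/24) + 154426) + 143028 = (26*(2*17*(1/24)) + 154426) + 143028 = (26*(17/12) + 154426) + 143028 = (221/6 + 154426) + 143028 = 926777/6 + 143028 = 1784945/6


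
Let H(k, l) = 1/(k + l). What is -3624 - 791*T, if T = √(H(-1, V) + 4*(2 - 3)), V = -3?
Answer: -3624 - 791*I*√17/2 ≈ -3624.0 - 1630.7*I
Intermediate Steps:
T = I*√17/2 (T = √(1/(-1 - 3) + 4*(2 - 3)) = √(1/(-4) + 4*(-1)) = √(-¼ - 4) = √(-17/4) = I*√17/2 ≈ 2.0616*I)
-3624 - 791*T = -3624 - 791*I*√17/2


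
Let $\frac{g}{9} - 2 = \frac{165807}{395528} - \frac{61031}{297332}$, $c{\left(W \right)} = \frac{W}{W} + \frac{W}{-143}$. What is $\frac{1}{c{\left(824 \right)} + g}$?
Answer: $\frac{85802284568}{1301040709275} \approx 0.065949$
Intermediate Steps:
$c{\left(W \right)} = 1 - \frac{W}{143}$ ($c{\left(W \right)} = 1 + W \left(- \frac{1}{143}\right) = 1 - \frac{W}{143}$)
$g = \frac{11955605517}{600015976}$ ($g = 18 + 9 \left(\frac{165807}{395528} - \frac{61031}{297332}\right) = 18 + 9 \cdot \frac{128368661}{600015976} = 18 + \frac{1155317949}{600015976} = \frac{11955605517}{600015976} \approx 19.925$)
$\frac{1}{c{\left(824 \right)} + g} = \frac{1}{\left(1 - \frac{824}{143}\right) + \frac{11955605517}{600015976}} = \frac{1}{- \frac{681}{143} + \frac{11955605517}{600015976}} = \frac{1}{\frac{1301040709275}{85802284568}} = \frac{85802284568}{1301040709275}$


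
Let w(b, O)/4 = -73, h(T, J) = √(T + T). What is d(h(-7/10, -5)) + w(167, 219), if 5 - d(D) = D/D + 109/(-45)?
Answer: -12851/45 ≈ -285.58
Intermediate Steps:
h(T, J) = √2*√T (h(T, J) = √(2*T) = √2*√T)
w(b, O) = -292 (w(b, O) = 4*(-73) = -292)
d(D) = 289/45 (d(D) = 5 - (D/D + 109/(-45)) = 5 - (1 + 109*(-1/45)) = 5 - (1 - 109/45) = 5 - 1*(-64/45) = 5 + 64/45 = 289/45)
d(h(-7/10, -5)) + w(167, 219) = 289/45 - 292 = -12851/45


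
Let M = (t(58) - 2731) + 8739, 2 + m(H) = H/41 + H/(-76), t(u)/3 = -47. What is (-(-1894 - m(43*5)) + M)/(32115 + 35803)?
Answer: 24184569/211632488 ≈ 0.11428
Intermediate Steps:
t(u) = -141 (t(u) = 3*(-47) = -141)
m(H) = -2 + 35*H/3116 (m(H) = -2 + (H/41 + H/(-76)) = -2 + (H*(1/41) + H*(-1/76)) = -2 + (H/41 - H/76) = -2 + 35*H/3116)
M = 5867 (M = (-141 - 2731) + 8739 = -2872 + 8739 = 5867)
(-(-1894 - m(43*5)) + M)/(32115 + 35803) = (-(-1894 - (-2 + 35*(43*5)/3116)) + 5867)/(32115 + 35803) = (-(-1894 - (-2 + (35/3116)*215)) + 5867)/67918 = (-(-1894 - (-2 + 7525/3116)) + 5867)*(1/67918) = (-(-1894 - 1*1293/3116) + 5867)*(1/67918) = (-(-1894 - 1293/3116) + 5867)*(1/67918) = (-1*(-5902997/3116) + 5867)*(1/67918) = (5902997/3116 + 5867)*(1/67918) = (24184569/3116)*(1/67918) = 24184569/211632488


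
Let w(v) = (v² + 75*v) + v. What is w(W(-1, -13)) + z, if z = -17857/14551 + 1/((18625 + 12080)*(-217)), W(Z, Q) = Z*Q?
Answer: 112055749670699/96953094735 ≈ 1155.8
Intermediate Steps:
W(Z, Q) = Q*Z
w(v) = v² + 76*v
z = -118980937696/96953094735 (z = -17857*1/14551 - 1/217/30705 = -17857/14551 + (1/30705)*(-1/217) = -17857/14551 - 1/6662985 = -118980937696/96953094735 ≈ -1.2272)
w(W(-1, -13)) + z = (-13*(-1))*(76 - 13*(-1)) - 118980937696/96953094735 = 13*(76 + 13) - 118980937696/96953094735 = 13*89 - 118980937696/96953094735 = 1157 - 118980937696/96953094735 = 112055749670699/96953094735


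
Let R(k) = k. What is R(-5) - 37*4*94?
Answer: -13917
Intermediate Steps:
R(-5) - 37*4*94 = -5 - 37*4*94 = -5 - 148*94 = -5 - 13912 = -13917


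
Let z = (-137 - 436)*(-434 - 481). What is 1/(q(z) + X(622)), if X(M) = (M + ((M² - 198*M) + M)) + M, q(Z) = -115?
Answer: 1/265479 ≈ 3.7668e-6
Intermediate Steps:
z = 524295 (z = -573*(-915) = 524295)
X(M) = M² - 195*M (X(M) = (M + (M² - 197*M)) + M = (M² - 196*M) + M = M² - 195*M)
1/(q(z) + X(622)) = 1/(-115 + 622*(-195 + 622)) = 1/(-115 + 622*427) = 1/(-115 + 265594) = 1/265479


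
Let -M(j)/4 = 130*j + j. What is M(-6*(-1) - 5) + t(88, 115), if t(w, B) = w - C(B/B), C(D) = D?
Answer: -437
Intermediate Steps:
t(w, B) = -1 + w (t(w, B) = w - B/B = w - 1*1 = w - 1 = -1 + w)
M(j) = -524*j (M(j) = -4*(130*j + j) = -524*j)
M(-6*(-1) - 5) + t(88, 115) = -524*(-6*(-1) - 5) + (-1 + 88) = -524*(6 - 5) + 87 = -524*1 + 87 = -524 + 87 = -437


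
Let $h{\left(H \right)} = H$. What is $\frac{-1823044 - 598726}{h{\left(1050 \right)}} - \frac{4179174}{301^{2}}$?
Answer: $- \frac{3197184521}{1359015} \approx -2352.6$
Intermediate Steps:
$\frac{-1823044 - 598726}{h{\left(1050 \right)}} - \frac{4179174}{301^{2}} = \frac{-1823044 - 598726}{1050} - \frac{4179174}{301^{2}} = \left(-2421770\right) \frac{1}{1050} - \frac{4179174}{90601} = - \frac{242177}{105} - \frac{4179174}{90601} = - \frac{3197184521}{1359015}$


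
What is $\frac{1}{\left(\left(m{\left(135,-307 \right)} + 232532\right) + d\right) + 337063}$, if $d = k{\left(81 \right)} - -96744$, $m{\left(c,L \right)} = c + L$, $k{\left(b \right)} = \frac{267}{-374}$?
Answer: $\frac{374}{249146191} \approx 1.5011 \cdot 10^{-6}$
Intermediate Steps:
$k{\left(b \right)} = - \frac{267}{374}$ ($k{\left(b \right)} = 267 \left(- \frac{1}{374}\right) = - \frac{267}{374}$)
$m{\left(c,L \right)} = L + c$
$d = \frac{36181989}{374}$ ($d = - \frac{267}{374} - -96744 = - \frac{267}{374} + 96744 = \frac{36181989}{374} \approx 96743.0$)
$\frac{1}{\left(\left(m{\left(135,-307 \right)} + 232532\right) + d\right) + 337063} = \frac{1}{\left(\left(\left(-307 + 135\right) + 232532\right) + \frac{36181989}{374}\right) + 337063} = \frac{1}{\left(\left(-172 + 232532\right) + \frac{36181989}{374}\right) + 337063} = \frac{1}{\left(232360 + \frac{36181989}{374}\right) + 337063} = \frac{1}{\frac{123084629}{374} + 337063} = \frac{1}{\frac{249146191}{374}} = \frac{374}{249146191}$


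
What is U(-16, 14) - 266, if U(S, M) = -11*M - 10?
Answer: -430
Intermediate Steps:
U(S, M) = -10 - 11*M
U(-16, 14) - 266 = (-10 - 11*14) - 266 = (-10 - 154) - 266 = -164 - 266 = -430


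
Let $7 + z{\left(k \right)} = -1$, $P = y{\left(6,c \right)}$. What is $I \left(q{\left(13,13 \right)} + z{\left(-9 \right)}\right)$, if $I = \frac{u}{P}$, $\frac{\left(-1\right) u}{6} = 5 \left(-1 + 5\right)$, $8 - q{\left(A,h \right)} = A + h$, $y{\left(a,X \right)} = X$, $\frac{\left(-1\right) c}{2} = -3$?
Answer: $520$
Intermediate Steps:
$c = 6$ ($c = \left(-2\right) \left(-3\right) = 6$)
$P = 6$
$q{\left(A,h \right)} = 8 - A - h$ ($q{\left(A,h \right)} = 8 - \left(A + h\right) = 8 - A - h$)
$z{\left(k \right)} = -8$ ($z{\left(k \right)} = -7 - 1 = -8$)
$u = -120$ ($u = - 6 \cdot 5 \left(-1 + 5\right) = - 6 \cdot 5 \cdot 4 = \left(-6\right) 20 = -120$)
$I = -20$ ($I = - \frac{120}{6} = \left(-120\right) \frac{1}{6} = -20$)
$I \left(q{\left(13,13 \right)} + z{\left(-9 \right)}\right) = - 20 \left(\left(8 - 13 - 13\right) - 8\right) = - 20 \left(-18 - 8\right) = \left(-20\right) \left(-26\right) = 520$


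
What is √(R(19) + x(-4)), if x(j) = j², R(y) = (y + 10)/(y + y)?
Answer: 7*√494/38 ≈ 4.0943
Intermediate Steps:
R(y) = (10 + y)/(2*y) (R(y) = (10 + y)/((2*y)) = (10 + y)*(1/(2*y)) = (10 + y)/(2*y))
√(R(19) + x(-4)) = √((½)*(10 + 19)/19 + (-4)²) = √((½)*(1/19)*29 + 16) = √(29/38 + 16) = √(637/38) = 7*√494/38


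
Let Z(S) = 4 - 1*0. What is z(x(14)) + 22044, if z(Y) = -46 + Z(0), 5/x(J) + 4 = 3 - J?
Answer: 22002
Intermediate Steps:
x(J) = 5/(-1 - J) (x(J) = 5/(-4 + (3 - J)) = 5/(-1 - J))
Z(S) = 4 (Z(S) = 4 + 0 = 4)
z(Y) = -42 (z(Y) = -46 + 4 = -42)
z(x(14)) + 22044 = -42 + 22044 = 22002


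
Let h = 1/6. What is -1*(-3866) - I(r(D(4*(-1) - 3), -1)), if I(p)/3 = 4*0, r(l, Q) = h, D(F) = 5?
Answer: 3866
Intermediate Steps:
h = ⅙ ≈ 0.16667
r(l, Q) = ⅙
I(p) = 0 (I(p) = 3*(4*0) = 3*0 = 0)
-1*(-3866) - I(r(D(4*(-1) - 3), -1)) = -1*(-3866) - 1*0 = 3866 + 0 = 3866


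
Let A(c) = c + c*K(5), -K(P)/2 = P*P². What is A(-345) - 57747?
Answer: 28158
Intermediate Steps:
K(P) = -2*P³ (K(P) = -2*P*P² = -2*P³)
A(c) = -249*c (A(c) = c + c*(-2*5³) = c + c*(-2*125) = c + c*(-250) = c - 250*c = -249*c)
A(-345) - 57747 = -249*(-345) - 57747 = 85905 - 57747 = 28158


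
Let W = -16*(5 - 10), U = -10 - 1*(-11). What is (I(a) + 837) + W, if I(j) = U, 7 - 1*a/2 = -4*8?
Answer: 918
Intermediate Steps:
a = 78 (a = 14 - (-8)*8 = 14 - 2*(-32) = 14 + 64 = 78)
U = 1 (U = -10 + 11 = 1)
I(j) = 1
W = 80 (W = -16*(-5) = 80)
(I(a) + 837) + W = (1 + 837) + 80 = 838 + 80 = 918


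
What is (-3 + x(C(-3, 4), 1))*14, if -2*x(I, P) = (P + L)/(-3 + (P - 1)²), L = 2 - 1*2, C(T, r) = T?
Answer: -119/3 ≈ -39.667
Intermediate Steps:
L = 0 (L = 2 - 2 = 0)
x(I, P) = -P/(2*(-3 + (-1 + P)²)) (x(I, P) = -(P + 0)/(2*(-3 + (P - 1)²)) = -P/(2*(-3 + (-1 + P)²)))
(-3 + x(C(-3, 4), 1))*14 = (-3 - 1*1/(-6 + 2*(-1 + 1)²))*14 = (-3 - 1*1/(-6 + 2*0²))*14 = (-3 - 1*1/(-6 + 2*0))*14 = (-3 - 1*1/(-6 + 0))*14 = (-3 - 1*1/(-6))*14 = (-3 - 1*1*(-⅙))*14 = (-3 + ⅙)*14 = -17/6*14 = -119/3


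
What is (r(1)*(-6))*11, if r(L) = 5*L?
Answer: -330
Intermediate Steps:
(r(1)*(-6))*11 = ((5*1)*(-6))*11 = (5*(-6))*11 = -30*11 = -330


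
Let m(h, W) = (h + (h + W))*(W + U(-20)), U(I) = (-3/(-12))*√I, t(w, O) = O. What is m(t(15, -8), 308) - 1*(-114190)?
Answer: 204126 + 146*I*√5 ≈ 2.0413e+5 + 326.47*I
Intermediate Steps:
U(I) = √I/4 (U(I) = (-3*(-1/12))*√I = √I/4)
m(h, W) = (W + 2*h)*(W + I*√5/2) (m(h, W) = (h + (h + W))*(W + √(-20)/4) = (h + (W + h))*(W + (2*I*√5)/4) = (W + 2*h)*(W + I*√5/2))
m(t(15, -8), 308) - 1*(-114190) = (308² + 2*308*(-8) + I*(-8)*√5 + (½)*I*308*√5) - 1*(-114190) = (94864 - 4928 - 8*I*√5 + 154*I*√5) + 114190 = (89936 + 146*I*√5) + 114190 = 204126 + 146*I*√5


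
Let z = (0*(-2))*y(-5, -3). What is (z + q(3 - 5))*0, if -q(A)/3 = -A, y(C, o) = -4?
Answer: 0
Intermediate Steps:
q(A) = 3*A (q(A) = -(-3)*A = 3*A)
z = 0 (z = (0*(-2))*(-4) = 0*(-4) = 0)
(z + q(3 - 5))*0 = (0 + 3*(3 - 5))*0 = (0 + 3*(-2))*0 = (0 - 6)*0 = -6*0 = 0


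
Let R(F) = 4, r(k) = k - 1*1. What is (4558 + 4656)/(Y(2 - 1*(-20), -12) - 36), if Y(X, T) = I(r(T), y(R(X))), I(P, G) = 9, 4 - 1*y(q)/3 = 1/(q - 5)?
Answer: -9214/27 ≈ -341.26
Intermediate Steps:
r(k) = -1 + k (r(k) = k - 1 = -1 + k)
y(q) = 12 - 3/(-5 + q) (y(q) = 12 - 3/(q - 5) = 12 - 3/(-5 + q))
Y(X, T) = 9
(4558 + 4656)/(Y(2 - 1*(-20), -12) - 36) = (4558 + 4656)/(9 - 36) = 9214/(-27) = 9214*(-1/27) = -9214/27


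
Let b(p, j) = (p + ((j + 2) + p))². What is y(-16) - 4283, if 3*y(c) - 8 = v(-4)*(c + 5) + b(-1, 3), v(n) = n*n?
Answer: -4336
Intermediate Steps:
v(n) = n²
b(p, j) = (2 + j + 2*p)² (b(p, j) = (p + ((2 + j) + p))² = (p + (2 + j + p))² = (2 + j + 2*p)²)
y(c) = 97/3 + 16*c/3 (y(c) = 8/3 + ((-4)²*(c + 5) + (2 + 3 + 2*(-1))²)/3 = 8/3 + (16*(5 + c) + (2 + 3 - 2)²)/3 = 8/3 + ((80 + 16*c) + 3²)/3 = 8/3 + ((80 + 16*c) + 9)/3 = 8/3 + (89 + 16*c)/3 = 8/3 + (89/3 + 16*c/3) = 97/3 + 16*c/3)
y(-16) - 4283 = (97/3 + (16/3)*(-16)) - 4283 = (97/3 - 256/3) - 4283 = -53 - 4283 = -4336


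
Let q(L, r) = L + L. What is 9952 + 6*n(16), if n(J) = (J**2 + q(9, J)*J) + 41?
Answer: 13462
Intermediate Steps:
q(L, r) = 2*L
n(J) = 41 + J**2 + 18*J (n(J) = (J**2 + (2*9)*J) + 41 = (J**2 + 18*J) + 41 = 41 + J**2 + 18*J)
9952 + 6*n(16) = 9952 + 6*(41 + 16**2 + 18*16) = 9952 + 6*(41 + 256 + 288) = 9952 + 6*585 = 9952 + 3510 = 13462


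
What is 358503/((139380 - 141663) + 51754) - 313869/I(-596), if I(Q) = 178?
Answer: -15463599765/8805838 ≈ -1756.1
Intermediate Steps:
358503/((139380 - 141663) + 51754) - 313869/I(-596) = 358503/((139380 - 141663) + 51754) - 313869/178 = 358503/(-2283 + 51754) - 313869*1/178 = 358503/49471 - 313869/178 = -15463599765/8805838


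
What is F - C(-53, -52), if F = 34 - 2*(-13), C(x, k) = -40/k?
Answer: 770/13 ≈ 59.231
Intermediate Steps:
F = 60 (F = 34 + 26 = 60)
F - C(-53, -52) = 60 - (-40)/(-52) = 60 - (-40)*(-1)/52 = 60 - 1*10/13 = 60 - 10/13 = 770/13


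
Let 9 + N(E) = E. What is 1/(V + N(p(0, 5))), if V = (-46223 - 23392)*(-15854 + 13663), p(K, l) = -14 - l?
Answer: 1/152526437 ≈ 6.5562e-9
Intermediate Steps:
N(E) = -9 + E
V = 152526465 (V = -69615*(-2191) = 152526465)
1/(V + N(p(0, 5))) = 1/(152526465 + (-9 + (-14 - 1*5))) = 1/(152526465 + (-9 + (-14 - 5))) = 1/(152526465 + (-9 - 19)) = 1/(152526465 - 28) = 1/152526437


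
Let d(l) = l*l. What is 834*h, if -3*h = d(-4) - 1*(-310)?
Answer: -90628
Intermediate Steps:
d(l) = l²
h = -326/3 (h = -((-4)² - 1*(-310))/3 = -(16 + 310)/3 = -⅓*326 = -326/3 ≈ -108.67)
834*h = 834*(-326/3) = -90628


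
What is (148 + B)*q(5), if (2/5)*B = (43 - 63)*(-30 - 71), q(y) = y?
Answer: 25990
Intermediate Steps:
B = 5050 (B = 5*((43 - 63)*(-30 - 71))/2 = 5*(-20*(-101))/2 = (5/2)*2020 = 5050)
(148 + B)*q(5) = (148 + 5050)*5 = 5198*5 = 25990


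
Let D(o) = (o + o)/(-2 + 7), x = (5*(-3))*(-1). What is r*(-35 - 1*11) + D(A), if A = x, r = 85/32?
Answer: -1859/16 ≈ -116.19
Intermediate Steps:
r = 85/32 (r = 85*(1/32) = 85/32 ≈ 2.6563)
x = 15 (x = -15*(-1) = 15)
A = 15
D(o) = 2*o/5 (D(o) = (2*o)/5 = (2*o)*(1/5) = 2*o/5)
r*(-35 - 1*11) + D(A) = 85*(-35 - 1*11)/32 + (2/5)*15 = 85*(-35 - 11)/32 + 6 = (85/32)*(-46) + 6 = -1955/16 + 6 = -1859/16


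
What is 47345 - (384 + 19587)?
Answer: 27374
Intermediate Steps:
47345 - (384 + 19587) = 47345 - 1*19971 = 47345 - 19971 = 27374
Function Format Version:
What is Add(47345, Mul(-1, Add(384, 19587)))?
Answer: 27374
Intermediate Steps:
Add(47345, Mul(-1, Add(384, 19587))) = Add(47345, Mul(-1, 19971)) = Add(47345, -19971) = 27374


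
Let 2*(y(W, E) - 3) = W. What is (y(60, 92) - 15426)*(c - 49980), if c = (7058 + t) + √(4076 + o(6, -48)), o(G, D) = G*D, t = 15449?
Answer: 422891889 - 30786*√947 ≈ 4.2194e+8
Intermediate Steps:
o(G, D) = D*G
c = 22507 + 2*√947 (c = (7058 + 15449) + √(4076 - 48*6) = 22507 + √(4076 - 288) = 22507 + √3788 = 22507 + 2*√947 ≈ 22569.)
y(W, E) = 3 + W/2
(y(60, 92) - 15426)*(c - 49980) = ((3 + (½)*60) - 15426)*((22507 + 2*√947) - 49980) = ((3 + 30) - 15426)*(-27473 + 2*√947) = (33 - 15426)*(-27473 + 2*√947) = -15393*(-27473 + 2*√947) = 422891889 - 30786*√947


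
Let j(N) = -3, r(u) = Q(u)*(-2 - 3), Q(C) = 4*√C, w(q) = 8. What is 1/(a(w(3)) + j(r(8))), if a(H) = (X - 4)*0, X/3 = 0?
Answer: -⅓ ≈ -0.33333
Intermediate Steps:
X = 0 (X = 3*0 = 0)
r(u) = -20*√u (r(u) = (4*√u)*(-2 - 3) = (4*√u)*(-5) = -20*√u)
a(H) = 0 (a(H) = (0 - 4)*0 = -4*0 = 0)
1/(a(w(3)) + j(r(8))) = 1/(0 - 3) = 1/(-3) = -⅓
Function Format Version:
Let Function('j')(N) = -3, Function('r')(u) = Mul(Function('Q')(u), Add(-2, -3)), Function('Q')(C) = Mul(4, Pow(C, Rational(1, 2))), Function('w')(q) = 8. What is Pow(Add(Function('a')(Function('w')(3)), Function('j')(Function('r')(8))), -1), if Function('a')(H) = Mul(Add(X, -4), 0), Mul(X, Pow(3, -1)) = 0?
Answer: Rational(-1, 3) ≈ -0.33333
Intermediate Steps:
X = 0 (X = Mul(3, 0) = 0)
Function('r')(u) = Mul(-20, Pow(u, Rational(1, 2))) (Function('r')(u) = Mul(Mul(4, Pow(u, Rational(1, 2))), Add(-2, -3)) = Mul(Mul(4, Pow(u, Rational(1, 2))), -5) = Mul(-20, Pow(u, Rational(1, 2))))
Function('a')(H) = 0 (Function('a')(H) = Mul(Add(0, -4), 0) = Mul(-4, 0) = 0)
Pow(Add(Function('a')(Function('w')(3)), Function('j')(Function('r')(8))), -1) = Pow(Add(0, -3), -1) = Pow(-3, -1) = Rational(-1, 3)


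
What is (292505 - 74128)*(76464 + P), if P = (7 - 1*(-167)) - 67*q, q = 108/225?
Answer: 418223838042/25 ≈ 1.6729e+10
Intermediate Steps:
q = 12/25 (q = 108*(1/225) = 12/25 ≈ 0.48000)
P = 3546/25 (P = (7 - 1*(-167)) - 67*12/25 = (7 + 167) - 804/25 = 174 - 804/25 = 3546/25 ≈ 141.84)
(292505 - 74128)*(76464 + P) = (292505 - 74128)*(76464 + 3546/25) = 218377*(1915146/25) = 418223838042/25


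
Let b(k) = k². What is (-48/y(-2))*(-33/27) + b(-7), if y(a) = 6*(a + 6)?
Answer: 463/9 ≈ 51.444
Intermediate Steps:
y(a) = 36 + 6*a (y(a) = 6*(6 + a) = 36 + 6*a)
(-48/y(-2))*(-33/27) + b(-7) = (-48/(36 + 6*(-2)))*(-33/27) + (-7)² = (-48/(36 - 12))*(-33*1/27) + 49 = -48/24*(-11/9) + 49 = -48*1/24*(-11/9) + 49 = -2*(-11/9) + 49 = 22/9 + 49 = 463/9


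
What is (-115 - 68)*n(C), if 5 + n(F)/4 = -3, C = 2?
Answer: 5856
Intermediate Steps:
n(F) = -32 (n(F) = -20 + 4*(-3) = -20 - 12 = -32)
(-115 - 68)*n(C) = (-115 - 68)*(-32) = -183*(-32) = 5856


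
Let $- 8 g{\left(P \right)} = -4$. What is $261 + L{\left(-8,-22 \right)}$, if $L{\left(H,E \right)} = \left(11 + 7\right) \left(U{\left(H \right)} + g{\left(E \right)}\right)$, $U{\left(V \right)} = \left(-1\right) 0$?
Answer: $270$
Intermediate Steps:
$g{\left(P \right)} = \frac{1}{2}$ ($g{\left(P \right)} = \left(- \frac{1}{8}\right) \left(-4\right) = \frac{1}{2}$)
$U{\left(V \right)} = 0$
$L{\left(H,E \right)} = 9$ ($L{\left(H,E \right)} = \left(11 + 7\right) \left(0 + \frac{1}{2}\right) = 18 \cdot \frac{1}{2} = 9$)
$261 + L{\left(-8,-22 \right)} = 261 + 9 = 270$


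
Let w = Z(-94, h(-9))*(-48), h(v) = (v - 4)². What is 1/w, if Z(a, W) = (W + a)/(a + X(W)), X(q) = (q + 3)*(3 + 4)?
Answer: -37/120 ≈ -0.30833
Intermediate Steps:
X(q) = 21 + 7*q (X(q) = (3 + q)*7 = 21 + 7*q)
h(v) = (-4 + v)²
Z(a, W) = (W + a)/(21 + a + 7*W) (Z(a, W) = (W + a)/(a + (21 + 7*W)) = (W + a)/(21 + a + 7*W))
w = -120/37 (w = (((-4 - 9)² - 94)/(21 - 94 + 7*(-4 - 9)²))*(-48) = (((-13)² - 94)/(21 - 94 + 7*(-13)²))*(-48) = ((169 - 94)/(21 - 94 + 7*169))*(-48) = (75/(21 - 94 + 1183))*(-48) = (75/1110)*(-48) = ((1/1110)*75)*(-48) = (5/74)*(-48) = -120/37 ≈ -3.2432)
1/w = 1/(-120/37) = -37/120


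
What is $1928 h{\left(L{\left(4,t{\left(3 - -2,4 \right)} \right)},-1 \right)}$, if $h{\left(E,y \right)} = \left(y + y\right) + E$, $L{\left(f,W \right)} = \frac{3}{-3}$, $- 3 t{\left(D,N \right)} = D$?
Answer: $-5784$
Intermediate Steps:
$t{\left(D,N \right)} = - \frac{D}{3}$
$L{\left(f,W \right)} = -1$ ($L{\left(f,W \right)} = 3 \left(- \frac{1}{3}\right) = -1$)
$h{\left(E,y \right)} = E + 2 y$ ($h{\left(E,y \right)} = 2 y + E = E + 2 y$)
$1928 h{\left(L{\left(4,t{\left(3 - -2,4 \right)} \right)},-1 \right)} = 1928 \left(-1 + 2 \left(-1\right)\right) = 1928 \left(-1 - 2\right) = 1928 \left(-3\right) = -5784$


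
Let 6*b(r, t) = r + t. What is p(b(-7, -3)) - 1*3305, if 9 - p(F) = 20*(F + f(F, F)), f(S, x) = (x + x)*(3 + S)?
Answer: -28564/9 ≈ -3173.8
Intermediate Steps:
b(r, t) = r/6 + t/6 (b(r, t) = (r + t)/6 = r/6 + t/6)
f(S, x) = 2*x*(3 + S) (f(S, x) = (2*x)*(3 + S) = 2*x*(3 + S))
p(F) = 9 - 20*F - 40*F*(3 + F) (p(F) = 9 - 20*(F + 2*F*(3 + F)) = 9 - (20*F + 40*F*(3 + F)) = 9 + (-20*F - 40*F*(3 + F)) = 9 - 20*F - 40*F*(3 + F))
p(b(-7, -3)) - 1*3305 = (9 - 140*((1/6)*(-7) + (1/6)*(-3)) - 40*((1/6)*(-7) + (1/6)*(-3))**2) - 1*3305 = (9 - 140*(-7/6 - 1/2) - 40*(-7/6 - 1/2)**2) - 3305 = (9 - 140*(-5/3) - 40*(-5/3)**2) - 3305 = (9 + 700/3 - 40*25/9) - 3305 = (9 + 700/3 - 1000/9) - 3305 = 1181/9 - 3305 = -28564/9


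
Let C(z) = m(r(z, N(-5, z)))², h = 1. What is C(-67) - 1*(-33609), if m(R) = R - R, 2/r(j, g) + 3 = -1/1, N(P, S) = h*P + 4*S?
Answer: 33609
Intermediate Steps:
N(P, S) = P + 4*S (N(P, S) = 1*P + 4*S = P + 4*S)
r(j, g) = -½ (r(j, g) = 2/(-3 - 1/1) = 2/(-3 - 1*1) = 2/(-3 - 1) = 2/(-4) = 2*(-¼) = -½)
m(R) = 0
C(z) = 0 (C(z) = 0² = 0)
C(-67) - 1*(-33609) = 0 - 1*(-33609) = 0 + 33609 = 33609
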